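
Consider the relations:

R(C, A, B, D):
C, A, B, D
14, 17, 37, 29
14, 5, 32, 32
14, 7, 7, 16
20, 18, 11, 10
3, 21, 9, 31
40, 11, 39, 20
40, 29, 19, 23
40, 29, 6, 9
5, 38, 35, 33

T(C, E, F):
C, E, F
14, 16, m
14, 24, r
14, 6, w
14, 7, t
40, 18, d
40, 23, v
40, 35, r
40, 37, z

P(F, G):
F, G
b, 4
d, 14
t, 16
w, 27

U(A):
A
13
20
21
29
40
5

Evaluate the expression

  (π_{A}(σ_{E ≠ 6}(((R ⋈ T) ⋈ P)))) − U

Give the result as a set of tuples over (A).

{11, 17, 7}

Joining R and T on C yields {(14, 17, 37, 29, 16, m), (14, 17, 37, 29, 24, r), (14, 17, 37, 29, 6, w), (14, 17, 37, 29, 7, t), (14, 5, 32, 32, 16, m), (14, 5, 32, 32, 24, r), (14, 5, 32, 32, 6, w), (14, 5, 32, 32, 7, t), (14, 7, 7, 16, 16, m), (14, 7, 7, 16, 24, r), (14, 7, 7, 16, 6, w), (14, 7, 7, 16, 7, t), (40, 11, 39, 20, 18, d), (40, 11, 39, 20, 23, v), (40, 11, 39, 20, 35, r), (40, 11, 39, 20, 37, z), (40, 29, 19, 23, 18, d), (40, 29, 19, 23, 23, v), (40, 29, 19, 23, 35, r), (40, 29, 19, 23, 37, z), (40, 29, 6, 9, 18, d), (40, 29, 6, 9, 23, v), (40, 29, 6, 9, 35, r), (40, 29, 6, 9, 37, z)}.
Joining (R ⋈ T) and P on F yields {(14, 17, 37, 29, 6, w, 27), (14, 17, 37, 29, 7, t, 16), (14, 5, 32, 32, 6, w, 27), (14, 5, 32, 32, 7, t, 16), (14, 7, 7, 16, 6, w, 27), (14, 7, 7, 16, 7, t, 16), (40, 11, 39, 20, 18, d, 14), (40, 29, 19, 23, 18, d, 14), (40, 29, 6, 9, 18, d, 14)}.
Selection E ≠ 6: {(14, 17, 37, 29, 7, t, 16), (14, 5, 32, 32, 7, t, 16), (14, 7, 7, 16, 7, t, 16), (40, 11, 39, 20, 18, d, 14), (40, 29, 19, 23, 18, d, 14), (40, 29, 6, 9, 18, d, 14)}
Projecting to A (1 duplicate(s) eliminated): {11, 17, 29, 5, 7}
Set difference of the two operands is {11, 17, 7}.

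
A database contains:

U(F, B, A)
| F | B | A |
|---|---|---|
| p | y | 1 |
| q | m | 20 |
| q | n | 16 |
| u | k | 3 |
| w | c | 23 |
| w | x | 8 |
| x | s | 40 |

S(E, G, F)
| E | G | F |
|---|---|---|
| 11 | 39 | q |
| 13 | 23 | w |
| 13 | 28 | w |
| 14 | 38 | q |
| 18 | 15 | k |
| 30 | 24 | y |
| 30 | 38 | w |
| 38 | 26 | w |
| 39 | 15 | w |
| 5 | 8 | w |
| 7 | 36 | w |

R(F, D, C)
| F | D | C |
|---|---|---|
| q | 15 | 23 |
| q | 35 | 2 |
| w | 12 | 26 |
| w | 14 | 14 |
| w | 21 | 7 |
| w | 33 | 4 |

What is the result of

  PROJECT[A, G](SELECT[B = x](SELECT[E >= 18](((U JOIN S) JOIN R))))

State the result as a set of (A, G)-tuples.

{(8, 15), (8, 26), (8, 38)}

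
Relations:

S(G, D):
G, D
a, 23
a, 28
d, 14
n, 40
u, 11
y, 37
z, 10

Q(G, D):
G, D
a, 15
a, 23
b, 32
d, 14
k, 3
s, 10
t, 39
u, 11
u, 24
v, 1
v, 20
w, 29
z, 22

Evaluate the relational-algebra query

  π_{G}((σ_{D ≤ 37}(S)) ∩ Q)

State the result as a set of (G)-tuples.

{a, d, u}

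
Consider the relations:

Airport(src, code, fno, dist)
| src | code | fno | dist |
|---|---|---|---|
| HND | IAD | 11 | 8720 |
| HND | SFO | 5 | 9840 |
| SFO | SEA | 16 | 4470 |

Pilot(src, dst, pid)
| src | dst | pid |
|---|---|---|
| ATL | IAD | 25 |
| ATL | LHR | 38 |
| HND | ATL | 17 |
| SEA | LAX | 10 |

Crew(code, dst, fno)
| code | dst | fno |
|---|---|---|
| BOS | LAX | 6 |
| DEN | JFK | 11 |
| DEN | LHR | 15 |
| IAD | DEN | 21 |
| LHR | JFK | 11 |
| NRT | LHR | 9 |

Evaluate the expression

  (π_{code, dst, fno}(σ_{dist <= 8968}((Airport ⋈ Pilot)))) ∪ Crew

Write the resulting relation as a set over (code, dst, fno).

{(BOS, LAX, 6), (DEN, JFK, 11), (DEN, LHR, 15), (IAD, ATL, 11), (IAD, DEN, 21), (LHR, JFK, 11), (NRT, LHR, 9)}

Joining Airport and Pilot on src yields {(HND, IAD, 11, 8720, ATL, 17), (HND, SFO, 5, 9840, ATL, 17)}.
Apply σ_{dist <= 8968}; surviving tuples: {(HND, IAD, 11, 8720, ATL, 17)}
Keep only column(s) code, dst, fno: {(IAD, ATL, 11)}
Union: {(IAD, ATL, 11)} with {(BOS, LAX, 6), (DEN, JFK, 11), (DEN, LHR, 15), (IAD, DEN, 21), (LHR, JFK, 11), (NRT, LHR, 9)} → {(BOS, LAX, 6), (DEN, JFK, 11), (DEN, LHR, 15), (IAD, ATL, 11), (IAD, DEN, 21), (LHR, JFK, 11), (NRT, LHR, 9)}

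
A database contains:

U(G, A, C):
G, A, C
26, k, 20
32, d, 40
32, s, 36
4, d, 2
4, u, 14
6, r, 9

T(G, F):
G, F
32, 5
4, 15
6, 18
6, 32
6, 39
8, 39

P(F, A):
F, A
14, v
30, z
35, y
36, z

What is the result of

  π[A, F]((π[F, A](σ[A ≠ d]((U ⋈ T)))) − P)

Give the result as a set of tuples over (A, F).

Joining U and T on G yields {(32, d, 40, 5), (32, s, 36, 5), (4, d, 2, 15), (4, u, 14, 15), (6, r, 9, 18), (6, r, 9, 32), (6, r, 9, 39)}.
Selection A ≠ d: {(32, s, 36, 5), (4, u, 14, 15), (6, r, 9, 18), (6, r, 9, 32), (6, r, 9, 39)}
π_{F, A} gives {(15, u), (18, r), (32, r), (39, r), (5, s)}.
Taking the difference: {(15, u), (18, r), (32, r), (39, r), (5, s)}
π_{A, F} gives {(r, 18), (r, 32), (r, 39), (s, 5), (u, 15)}.

{(r, 18), (r, 32), (r, 39), (s, 5), (u, 15)}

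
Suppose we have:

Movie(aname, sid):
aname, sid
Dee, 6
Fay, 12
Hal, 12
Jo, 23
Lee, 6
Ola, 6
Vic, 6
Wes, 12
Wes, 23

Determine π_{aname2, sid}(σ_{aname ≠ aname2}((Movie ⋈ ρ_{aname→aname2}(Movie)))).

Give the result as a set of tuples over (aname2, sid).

ρ[aname→aname2]: schema becomes (aname2, sid); tuples unchanged.
Natural join on sid: {(Dee, 6, Dee), (Dee, 6, Lee), (Dee, 6, Ola), (Dee, 6, Vic), (Fay, 12, Fay), (Fay, 12, Hal), (Fay, 12, Wes), (Hal, 12, Fay), (Hal, 12, Hal), (Hal, 12, Wes), (Jo, 23, Jo), (Jo, 23, Wes), (Lee, 6, Dee), (Lee, 6, Lee), (Lee, 6, Ola), (Lee, 6, Vic), (Ola, 6, Dee), (Ola, 6, Lee), (Ola, 6, Ola), (Ola, 6, Vic), (Vic, 6, Dee), (Vic, 6, Lee), (Vic, 6, Ola), (Vic, 6, Vic), (Wes, 12, Fay), (Wes, 12, Hal), (Wes, 12, Wes), (Wes, 23, Jo), (Wes, 23, Wes)}
Filtering on aname ≠ aname2 leaves {(Dee, 6, Lee), (Dee, 6, Ola), (Dee, 6, Vic), (Fay, 12, Hal), (Fay, 12, Wes), (Hal, 12, Fay), (Hal, 12, Wes), (Jo, 23, Wes), (Lee, 6, Dee), (Lee, 6, Ola), (Lee, 6, Vic), (Ola, 6, Dee), (Ola, 6, Lee), (Ola, 6, Vic), (Vic, 6, Dee), (Vic, 6, Lee), (Vic, 6, Ola), (Wes, 12, Fay), (Wes, 12, Hal), (Wes, 23, Jo)}.
π[aname2, sid]: project onto (aname2, sid) (11 duplicate(s) eliminated) → {(Dee, 6), (Fay, 12), (Hal, 12), (Jo, 23), (Lee, 6), (Ola, 6), (Vic, 6), (Wes, 12), (Wes, 23)}

{(Dee, 6), (Fay, 12), (Hal, 12), (Jo, 23), (Lee, 6), (Ola, 6), (Vic, 6), (Wes, 12), (Wes, 23)}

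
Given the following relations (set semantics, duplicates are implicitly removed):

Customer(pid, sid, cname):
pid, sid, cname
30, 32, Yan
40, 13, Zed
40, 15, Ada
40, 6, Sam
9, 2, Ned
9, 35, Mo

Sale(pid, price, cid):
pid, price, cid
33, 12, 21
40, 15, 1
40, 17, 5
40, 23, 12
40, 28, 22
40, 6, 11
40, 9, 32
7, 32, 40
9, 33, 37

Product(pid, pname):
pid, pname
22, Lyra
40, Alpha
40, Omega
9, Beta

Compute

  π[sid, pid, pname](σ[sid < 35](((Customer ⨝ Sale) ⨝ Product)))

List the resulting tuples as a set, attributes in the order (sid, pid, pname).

Natural join on pid: {(40, 13, Zed, 15, 1), (40, 13, Zed, 17, 5), (40, 13, Zed, 23, 12), (40, 13, Zed, 28, 22), (40, 13, Zed, 6, 11), (40, 13, Zed, 9, 32), (40, 15, Ada, 15, 1), (40, 15, Ada, 17, 5), (40, 15, Ada, 23, 12), (40, 15, Ada, 28, 22), (40, 15, Ada, 6, 11), (40, 15, Ada, 9, 32), (40, 6, Sam, 15, 1), (40, 6, Sam, 17, 5), (40, 6, Sam, 23, 12), (40, 6, Sam, 28, 22), (40, 6, Sam, 6, 11), (40, 6, Sam, 9, 32), (9, 2, Ned, 33, 37), (9, 35, Mo, 33, 37)}
Natural join on pid: {(40, 13, Zed, 15, 1, Alpha), (40, 13, Zed, 15, 1, Omega), (40, 13, Zed, 17, 5, Alpha), (40, 13, Zed, 17, 5, Omega), (40, 13, Zed, 23, 12, Alpha), (40, 13, Zed, 23, 12, Omega), (40, 13, Zed, 28, 22, Alpha), (40, 13, Zed, 28, 22, Omega), (40, 13, Zed, 6, 11, Alpha), (40, 13, Zed, 6, 11, Omega), (40, 13, Zed, 9, 32, Alpha), (40, 13, Zed, 9, 32, Omega), (40, 15, Ada, 15, 1, Alpha), (40, 15, Ada, 15, 1, Omega), (40, 15, Ada, 17, 5, Alpha), (40, 15, Ada, 17, 5, Omega), (40, 15, Ada, 23, 12, Alpha), (40, 15, Ada, 23, 12, Omega), (40, 15, Ada, 28, 22, Alpha), (40, 15, Ada, 28, 22, Omega), (40, 15, Ada, 6, 11, Alpha), (40, 15, Ada, 6, 11, Omega), (40, 15, Ada, 9, 32, Alpha), (40, 15, Ada, 9, 32, Omega), (40, 6, Sam, 15, 1, Alpha), (40, 6, Sam, 15, 1, Omega), (40, 6, Sam, 17, 5, Alpha), (40, 6, Sam, 17, 5, Omega), (40, 6, Sam, 23, 12, Alpha), (40, 6, Sam, 23, 12, Omega), (40, 6, Sam, 28, 22, Alpha), (40, 6, Sam, 28, 22, Omega), (40, 6, Sam, 6, 11, Alpha), (40, 6, Sam, 6, 11, Omega), (40, 6, Sam, 9, 32, Alpha), (40, 6, Sam, 9, 32, Omega), (9, 2, Ned, 33, 37, Beta), (9, 35, Mo, 33, 37, Beta)}
Apply σ_{sid < 35}; surviving tuples: {(40, 13, Zed, 15, 1, Alpha), (40, 13, Zed, 15, 1, Omega), (40, 13, Zed, 17, 5, Alpha), (40, 13, Zed, 17, 5, Omega), (40, 13, Zed, 23, 12, Alpha), (40, 13, Zed, 23, 12, Omega), (40, 13, Zed, 28, 22, Alpha), (40, 13, Zed, 28, 22, Omega), (40, 13, Zed, 6, 11, Alpha), (40, 13, Zed, 6, 11, Omega), (40, 13, Zed, 9, 32, Alpha), (40, 13, Zed, 9, 32, Omega), (40, 15, Ada, 15, 1, Alpha), (40, 15, Ada, 15, 1, Omega), (40, 15, Ada, 17, 5, Alpha), (40, 15, Ada, 17, 5, Omega), (40, 15, Ada, 23, 12, Alpha), (40, 15, Ada, 23, 12, Omega), (40, 15, Ada, 28, 22, Alpha), (40, 15, Ada, 28, 22, Omega), (40, 15, Ada, 6, 11, Alpha), (40, 15, Ada, 6, 11, Omega), (40, 15, Ada, 9, 32, Alpha), (40, 15, Ada, 9, 32, Omega), (40, 6, Sam, 15, 1, Alpha), (40, 6, Sam, 15, 1, Omega), (40, 6, Sam, 17, 5, Alpha), (40, 6, Sam, 17, 5, Omega), (40, 6, Sam, 23, 12, Alpha), (40, 6, Sam, 23, 12, Omega), (40, 6, Sam, 28, 22, Alpha), (40, 6, Sam, 28, 22, Omega), (40, 6, Sam, 6, 11, Alpha), (40, 6, Sam, 6, 11, Omega), (40, 6, Sam, 9, 32, Alpha), (40, 6, Sam, 9, 32, Omega), (9, 2, Ned, 33, 37, Beta)}
π_{sid, pid, pname} gives {(13, 40, Alpha), (13, 40, Omega), (15, 40, Alpha), (15, 40, Omega), (2, 9, Beta), (6, 40, Alpha), (6, 40, Omega)} (30 duplicate(s) eliminated).

{(13, 40, Alpha), (13, 40, Omega), (15, 40, Alpha), (15, 40, Omega), (2, 9, Beta), (6, 40, Alpha), (6, 40, Omega)}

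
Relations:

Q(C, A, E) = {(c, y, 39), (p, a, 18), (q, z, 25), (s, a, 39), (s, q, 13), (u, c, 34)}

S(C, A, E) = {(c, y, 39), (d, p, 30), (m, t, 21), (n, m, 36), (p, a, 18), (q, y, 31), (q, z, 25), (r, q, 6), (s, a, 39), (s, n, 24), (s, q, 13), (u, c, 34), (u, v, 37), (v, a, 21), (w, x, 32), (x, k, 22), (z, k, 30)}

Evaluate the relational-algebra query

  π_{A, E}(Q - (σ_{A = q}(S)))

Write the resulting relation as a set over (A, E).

Filtering on A = q leaves {(r, q, 6), (s, q, 13)}.
Set difference of the two operands is {(c, y, 39), (p, a, 18), (q, z, 25), (s, a, 39), (u, c, 34)}.
Keep only column(s) A, E: {(a, 18), (a, 39), (c, 34), (y, 39), (z, 25)}

{(a, 18), (a, 39), (c, 34), (y, 39), (z, 25)}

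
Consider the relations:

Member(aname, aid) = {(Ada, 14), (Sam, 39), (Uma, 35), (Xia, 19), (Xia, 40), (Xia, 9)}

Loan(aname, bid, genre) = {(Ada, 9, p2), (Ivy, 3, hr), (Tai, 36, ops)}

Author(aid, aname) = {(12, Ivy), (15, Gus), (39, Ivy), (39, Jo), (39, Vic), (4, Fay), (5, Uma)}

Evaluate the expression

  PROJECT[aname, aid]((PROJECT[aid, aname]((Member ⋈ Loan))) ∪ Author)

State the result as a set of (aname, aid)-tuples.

Joining Member and Loan on aname yields {(Ada, 14, 9, p2)}.
Keep only column(s) aid, aname: {(14, Ada)}
Set union of the two operands is {(12, Ivy), (14, Ada), (15, Gus), (39, Ivy), (39, Jo), (39, Vic), (4, Fay), (5, Uma)}.
Keep only column(s) aname, aid: {(Ada, 14), (Fay, 4), (Gus, 15), (Ivy, 12), (Ivy, 39), (Jo, 39), (Uma, 5), (Vic, 39)}

{(Ada, 14), (Fay, 4), (Gus, 15), (Ivy, 12), (Ivy, 39), (Jo, 39), (Uma, 5), (Vic, 39)}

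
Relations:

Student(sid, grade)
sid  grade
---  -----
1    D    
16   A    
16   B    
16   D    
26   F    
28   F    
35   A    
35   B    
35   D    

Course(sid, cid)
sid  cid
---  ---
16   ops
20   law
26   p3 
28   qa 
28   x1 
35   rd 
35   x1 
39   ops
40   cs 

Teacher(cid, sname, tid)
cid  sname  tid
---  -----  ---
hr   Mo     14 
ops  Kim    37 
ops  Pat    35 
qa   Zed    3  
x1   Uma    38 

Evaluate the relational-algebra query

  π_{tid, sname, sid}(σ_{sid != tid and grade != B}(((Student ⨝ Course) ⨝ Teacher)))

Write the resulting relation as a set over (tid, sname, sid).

Natural join on sid: {(16, A, ops), (16, B, ops), (16, D, ops), (26, F, p3), (28, F, qa), (28, F, x1), (35, A, rd), (35, A, x1), (35, B, rd), (35, B, x1), (35, D, rd), (35, D, x1)}
Natural join on cid: {(16, A, ops, Kim, 37), (16, A, ops, Pat, 35), (16, B, ops, Kim, 37), (16, B, ops, Pat, 35), (16, D, ops, Kim, 37), (16, D, ops, Pat, 35), (28, F, qa, Zed, 3), (28, F, x1, Uma, 38), (35, A, x1, Uma, 38), (35, B, x1, Uma, 38), (35, D, x1, Uma, 38)}
Apply σ_{sid != tid and grade != B}; surviving tuples: {(16, A, ops, Kim, 37), (16, A, ops, Pat, 35), (16, D, ops, Kim, 37), (16, D, ops, Pat, 35), (28, F, qa, Zed, 3), (28, F, x1, Uma, 38), (35, A, x1, Uma, 38), (35, D, x1, Uma, 38)}
Projecting to tid, sname, sid (3 duplicate(s) eliminated): {(3, Zed, 28), (35, Pat, 16), (37, Kim, 16), (38, Uma, 28), (38, Uma, 35)}

{(3, Zed, 28), (35, Pat, 16), (37, Kim, 16), (38, Uma, 28), (38, Uma, 35)}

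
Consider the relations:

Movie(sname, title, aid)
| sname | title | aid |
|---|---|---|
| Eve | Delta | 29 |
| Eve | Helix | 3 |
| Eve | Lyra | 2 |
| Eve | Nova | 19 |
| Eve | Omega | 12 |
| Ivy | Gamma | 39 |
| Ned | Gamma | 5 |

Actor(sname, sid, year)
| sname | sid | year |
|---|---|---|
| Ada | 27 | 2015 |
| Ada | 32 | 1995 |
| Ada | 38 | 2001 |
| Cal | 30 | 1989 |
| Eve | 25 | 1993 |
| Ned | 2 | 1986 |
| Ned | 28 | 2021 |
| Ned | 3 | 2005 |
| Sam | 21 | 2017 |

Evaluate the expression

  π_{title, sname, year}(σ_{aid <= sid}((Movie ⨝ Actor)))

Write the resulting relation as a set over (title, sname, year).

Natural join on sname: {(Eve, Delta, 29, 25, 1993), (Eve, Helix, 3, 25, 1993), (Eve, Lyra, 2, 25, 1993), (Eve, Nova, 19, 25, 1993), (Eve, Omega, 12, 25, 1993), (Ned, Gamma, 5, 2, 1986), (Ned, Gamma, 5, 28, 2021), (Ned, Gamma, 5, 3, 2005)}
σ[aid <= sid]: keep tuples satisfying aid <= sid → {(Eve, Helix, 3, 25, 1993), (Eve, Lyra, 2, 25, 1993), (Eve, Nova, 19, 25, 1993), (Eve, Omega, 12, 25, 1993), (Ned, Gamma, 5, 28, 2021)}
π[title, sname, year]: project onto (title, sname, year) → {(Gamma, Ned, 2021), (Helix, Eve, 1993), (Lyra, Eve, 1993), (Nova, Eve, 1993), (Omega, Eve, 1993)}

{(Gamma, Ned, 2021), (Helix, Eve, 1993), (Lyra, Eve, 1993), (Nova, Eve, 1993), (Omega, Eve, 1993)}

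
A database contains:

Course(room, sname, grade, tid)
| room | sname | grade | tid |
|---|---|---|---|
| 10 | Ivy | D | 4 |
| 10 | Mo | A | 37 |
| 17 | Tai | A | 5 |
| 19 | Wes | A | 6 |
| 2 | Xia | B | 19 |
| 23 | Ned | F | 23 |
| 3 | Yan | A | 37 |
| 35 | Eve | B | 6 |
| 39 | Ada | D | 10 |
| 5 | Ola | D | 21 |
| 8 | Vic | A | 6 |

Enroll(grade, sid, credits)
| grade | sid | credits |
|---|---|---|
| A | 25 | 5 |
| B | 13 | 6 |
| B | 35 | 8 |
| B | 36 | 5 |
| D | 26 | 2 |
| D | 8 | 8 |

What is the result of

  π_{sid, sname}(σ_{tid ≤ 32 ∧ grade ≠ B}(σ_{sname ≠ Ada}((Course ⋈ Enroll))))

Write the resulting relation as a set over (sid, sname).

{(25, Tai), (25, Vic), (25, Wes), (26, Ivy), (26, Ola), (8, Ivy), (8, Ola)}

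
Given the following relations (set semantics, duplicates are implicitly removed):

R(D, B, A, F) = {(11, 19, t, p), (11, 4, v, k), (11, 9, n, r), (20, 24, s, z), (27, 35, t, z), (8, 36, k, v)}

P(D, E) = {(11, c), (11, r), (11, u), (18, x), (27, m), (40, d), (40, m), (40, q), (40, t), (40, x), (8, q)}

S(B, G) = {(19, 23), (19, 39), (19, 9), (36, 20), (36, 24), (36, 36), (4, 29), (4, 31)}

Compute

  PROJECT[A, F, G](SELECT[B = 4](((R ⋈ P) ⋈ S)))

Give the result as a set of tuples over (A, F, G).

{(v, k, 29), (v, k, 31)}

R ⋈ P (natural join on D): {(11, 19, t, p, c), (11, 19, t, p, r), (11, 19, t, p, u), (11, 4, v, k, c), (11, 4, v, k, r), (11, 4, v, k, u), (11, 9, n, r, c), (11, 9, n, r, r), (11, 9, n, r, u), (27, 35, t, z, m), (8, 36, k, v, q)}
(R ⋈ P) ⋈ S (natural join on B): {(11, 19, t, p, c, 23), (11, 19, t, p, c, 39), (11, 19, t, p, c, 9), (11, 19, t, p, r, 23), (11, 19, t, p, r, 39), (11, 19, t, p, r, 9), (11, 19, t, p, u, 23), (11, 19, t, p, u, 39), (11, 19, t, p, u, 9), (11, 4, v, k, c, 29), (11, 4, v, k, c, 31), (11, 4, v, k, r, 29), (11, 4, v, k, r, 31), (11, 4, v, k, u, 29), (11, 4, v, k, u, 31), (8, 36, k, v, q, 20), (8, 36, k, v, q, 24), (8, 36, k, v, q, 36)}
Apply σ_{B = 4}; surviving tuples: {(11, 4, v, k, c, 29), (11, 4, v, k, c, 31), (11, 4, v, k, r, 29), (11, 4, v, k, r, 31), (11, 4, v, k, u, 29), (11, 4, v, k, u, 31)}
π[A, F, G]: project onto (A, F, G) (4 duplicate(s) eliminated) → {(v, k, 29), (v, k, 31)}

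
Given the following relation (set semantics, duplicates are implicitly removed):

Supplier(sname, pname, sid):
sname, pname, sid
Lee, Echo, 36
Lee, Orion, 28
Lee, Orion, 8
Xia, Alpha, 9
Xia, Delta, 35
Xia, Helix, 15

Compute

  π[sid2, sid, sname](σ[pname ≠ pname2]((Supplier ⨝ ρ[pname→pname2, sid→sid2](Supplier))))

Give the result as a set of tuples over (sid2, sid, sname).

ρ[pname→pname2, sid→sid2]: schema becomes (sname, pname2, sid2); tuples unchanged.
Joining Supplier and ρ[pname→pname2, sid→sid2](Supplier) on sname yields {(Lee, Echo, 36, Echo, 36), (Lee, Echo, 36, Orion, 28), (Lee, Echo, 36, Orion, 8), (Lee, Orion, 28, Echo, 36), (Lee, Orion, 28, Orion, 28), (Lee, Orion, 28, Orion, 8), (Lee, Orion, 8, Echo, 36), (Lee, Orion, 8, Orion, 28), (Lee, Orion, 8, Orion, 8), (Xia, Alpha, 9, Alpha, 9), (Xia, Alpha, 9, Delta, 35), (Xia, Alpha, 9, Helix, 15), (Xia, Delta, 35, Alpha, 9), (Xia, Delta, 35, Delta, 35), (Xia, Delta, 35, Helix, 15), (Xia, Helix, 15, Alpha, 9), (Xia, Helix, 15, Delta, 35), (Xia, Helix, 15, Helix, 15)}.
σ[pname ≠ pname2]: keep tuples satisfying pname ≠ pname2 → {(Lee, Echo, 36, Orion, 28), (Lee, Echo, 36, Orion, 8), (Lee, Orion, 28, Echo, 36), (Lee, Orion, 8, Echo, 36), (Xia, Alpha, 9, Delta, 35), (Xia, Alpha, 9, Helix, 15), (Xia, Delta, 35, Alpha, 9), (Xia, Delta, 35, Helix, 15), (Xia, Helix, 15, Alpha, 9), (Xia, Helix, 15, Delta, 35)}
Projecting to sid2, sid, sname: {(15, 35, Xia), (15, 9, Xia), (28, 36, Lee), (35, 15, Xia), (35, 9, Xia), (36, 28, Lee), (36, 8, Lee), (8, 36, Lee), (9, 15, Xia), (9, 35, Xia)}

{(15, 35, Xia), (15, 9, Xia), (28, 36, Lee), (35, 15, Xia), (35, 9, Xia), (36, 28, Lee), (36, 8, Lee), (8, 36, Lee), (9, 15, Xia), (9, 35, Xia)}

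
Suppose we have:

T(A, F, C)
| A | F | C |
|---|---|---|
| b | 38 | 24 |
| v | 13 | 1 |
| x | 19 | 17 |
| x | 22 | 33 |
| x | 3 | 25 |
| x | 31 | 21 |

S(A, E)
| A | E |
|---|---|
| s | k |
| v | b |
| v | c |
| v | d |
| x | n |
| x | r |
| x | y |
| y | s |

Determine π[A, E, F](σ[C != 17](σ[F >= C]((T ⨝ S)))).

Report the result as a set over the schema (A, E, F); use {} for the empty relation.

Natural join on A: {(v, 13, 1, b), (v, 13, 1, c), (v, 13, 1, d), (x, 19, 17, n), (x, 19, 17, r), (x, 19, 17, y), (x, 22, 33, n), (x, 22, 33, r), (x, 22, 33, y), (x, 3, 25, n), (x, 3, 25, r), (x, 3, 25, y), (x, 31, 21, n), (x, 31, 21, r), (x, 31, 21, y)}
Filtering on F >= C leaves {(v, 13, 1, b), (v, 13, 1, c), (v, 13, 1, d), (x, 19, 17, n), (x, 19, 17, r), (x, 19, 17, y), (x, 31, 21, n), (x, 31, 21, r), (x, 31, 21, y)}.
Filtering on C != 17 leaves {(v, 13, 1, b), (v, 13, 1, c), (v, 13, 1, d), (x, 31, 21, n), (x, 31, 21, r), (x, 31, 21, y)}.
π[A, E, F]: project onto (A, E, F) → {(v, b, 13), (v, c, 13), (v, d, 13), (x, n, 31), (x, r, 31), (x, y, 31)}

{(v, b, 13), (v, c, 13), (v, d, 13), (x, n, 31), (x, r, 31), (x, y, 31)}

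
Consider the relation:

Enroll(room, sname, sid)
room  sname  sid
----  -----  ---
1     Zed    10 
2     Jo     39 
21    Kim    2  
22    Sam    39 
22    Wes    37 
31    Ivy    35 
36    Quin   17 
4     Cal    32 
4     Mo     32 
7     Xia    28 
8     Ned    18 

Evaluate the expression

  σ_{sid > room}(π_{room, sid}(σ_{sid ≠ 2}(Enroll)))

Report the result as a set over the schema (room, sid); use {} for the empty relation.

{(1, 10), (2, 39), (22, 37), (22, 39), (31, 35), (4, 32), (7, 28), (8, 18)}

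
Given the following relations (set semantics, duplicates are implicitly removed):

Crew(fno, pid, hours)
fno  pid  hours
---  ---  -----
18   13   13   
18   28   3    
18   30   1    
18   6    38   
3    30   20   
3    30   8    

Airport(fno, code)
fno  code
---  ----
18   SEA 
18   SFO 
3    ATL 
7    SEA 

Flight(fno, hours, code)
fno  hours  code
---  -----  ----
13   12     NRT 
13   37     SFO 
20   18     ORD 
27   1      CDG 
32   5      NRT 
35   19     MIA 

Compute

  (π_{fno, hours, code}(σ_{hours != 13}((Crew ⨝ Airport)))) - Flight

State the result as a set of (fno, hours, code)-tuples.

{(18, 1, SEA), (18, 1, SFO), (18, 3, SEA), (18, 3, SFO), (18, 38, SEA), (18, 38, SFO), (3, 20, ATL), (3, 8, ATL)}

Crew ⋈ Airport (natural join on fno): {(18, 13, 13, SEA), (18, 13, 13, SFO), (18, 28, 3, SEA), (18, 28, 3, SFO), (18, 30, 1, SEA), (18, 30, 1, SFO), (18, 6, 38, SEA), (18, 6, 38, SFO), (3, 30, 20, ATL), (3, 30, 8, ATL)}
Apply σ_{hours != 13}; surviving tuples: {(18, 28, 3, SEA), (18, 28, 3, SFO), (18, 30, 1, SEA), (18, 30, 1, SFO), (18, 6, 38, SEA), (18, 6, 38, SFO), (3, 30, 20, ATL), (3, 30, 8, ATL)}
π_{fno, hours, code} gives {(18, 1, SEA), (18, 1, SFO), (18, 3, SEA), (18, 3, SFO), (18, 38, SEA), (18, 38, SFO), (3, 20, ATL), (3, 8, ATL)}.
Difference: {(18, 1, SEA), (18, 1, SFO), (18, 3, SEA), (18, 3, SFO), (18, 38, SEA), (18, 38, SFO), (3, 20, ATL), (3, 8, ATL)} with {(13, 12, NRT), (13, 37, SFO), (20, 18, ORD), (27, 1, CDG), (32, 5, NRT), (35, 19, MIA)} → {(18, 1, SEA), (18, 1, SFO), (18, 3, SEA), (18, 3, SFO), (18, 38, SEA), (18, 38, SFO), (3, 20, ATL), (3, 8, ATL)}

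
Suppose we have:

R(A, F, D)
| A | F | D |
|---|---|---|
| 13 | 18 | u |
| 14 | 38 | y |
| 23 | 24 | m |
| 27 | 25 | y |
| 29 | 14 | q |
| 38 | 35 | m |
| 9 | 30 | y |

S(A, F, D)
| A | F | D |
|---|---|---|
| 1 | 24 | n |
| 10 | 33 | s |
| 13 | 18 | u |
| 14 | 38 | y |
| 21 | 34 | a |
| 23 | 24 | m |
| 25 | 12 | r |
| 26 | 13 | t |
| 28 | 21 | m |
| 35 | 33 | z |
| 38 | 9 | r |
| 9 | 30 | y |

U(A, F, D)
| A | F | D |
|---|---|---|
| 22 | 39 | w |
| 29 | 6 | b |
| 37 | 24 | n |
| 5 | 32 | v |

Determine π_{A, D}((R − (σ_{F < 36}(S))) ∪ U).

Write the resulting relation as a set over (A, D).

{(14, y), (22, w), (27, y), (29, b), (29, q), (37, n), (38, m), (5, v)}

Filtering on F < 36 leaves {(1, 24, n), (10, 33, s), (13, 18, u), (21, 34, a), (23, 24, m), (25, 12, r), (26, 13, t), (28, 21, m), (35, 33, z), (38, 9, r), (9, 30, y)}.
Difference: {(13, 18, u), (14, 38, y), (23, 24, m), (27, 25, y), (29, 14, q), (38, 35, m), (9, 30, y)} with {(1, 24, n), (10, 33, s), (13, 18, u), (21, 34, a), (23, 24, m), (25, 12, r), (26, 13, t), (28, 21, m), (35, 33, z), (38, 9, r), (9, 30, y)} → {(14, 38, y), (27, 25, y), (29, 14, q), (38, 35, m)}
Union: {(14, 38, y), (27, 25, y), (29, 14, q), (38, 35, m)} with {(22, 39, w), (29, 6, b), (37, 24, n), (5, 32, v)} → {(14, 38, y), (22, 39, w), (27, 25, y), (29, 14, q), (29, 6, b), (37, 24, n), (38, 35, m), (5, 32, v)}
π[A, D]: project onto (A, D) → {(14, y), (22, w), (27, y), (29, b), (29, q), (37, n), (38, m), (5, v)}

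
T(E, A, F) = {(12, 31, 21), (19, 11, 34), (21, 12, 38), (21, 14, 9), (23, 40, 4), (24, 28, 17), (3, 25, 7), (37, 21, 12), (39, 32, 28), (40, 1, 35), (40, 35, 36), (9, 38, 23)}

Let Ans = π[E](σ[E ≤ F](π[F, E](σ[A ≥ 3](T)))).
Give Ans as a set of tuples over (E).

{12, 19, 21, 3, 9}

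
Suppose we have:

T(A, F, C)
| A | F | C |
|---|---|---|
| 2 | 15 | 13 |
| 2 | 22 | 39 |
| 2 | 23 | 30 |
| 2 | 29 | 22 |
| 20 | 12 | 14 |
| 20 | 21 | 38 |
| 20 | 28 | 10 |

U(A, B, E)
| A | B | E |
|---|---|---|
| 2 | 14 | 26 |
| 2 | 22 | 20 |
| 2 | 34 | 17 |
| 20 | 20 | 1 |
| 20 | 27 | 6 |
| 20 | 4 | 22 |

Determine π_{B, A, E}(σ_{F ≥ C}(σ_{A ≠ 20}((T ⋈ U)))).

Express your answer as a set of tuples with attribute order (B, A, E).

Natural join on A: {(2, 15, 13, 14, 26), (2, 15, 13, 22, 20), (2, 15, 13, 34, 17), (2, 22, 39, 14, 26), (2, 22, 39, 22, 20), (2, 22, 39, 34, 17), (2, 23, 30, 14, 26), (2, 23, 30, 22, 20), (2, 23, 30, 34, 17), (2, 29, 22, 14, 26), (2, 29, 22, 22, 20), (2, 29, 22, 34, 17), (20, 12, 14, 20, 1), (20, 12, 14, 27, 6), (20, 12, 14, 4, 22), (20, 21, 38, 20, 1), (20, 21, 38, 27, 6), (20, 21, 38, 4, 22), (20, 28, 10, 20, 1), (20, 28, 10, 27, 6), (20, 28, 10, 4, 22)}
Selection A ≠ 20: {(2, 15, 13, 14, 26), (2, 15, 13, 22, 20), (2, 15, 13, 34, 17), (2, 22, 39, 14, 26), (2, 22, 39, 22, 20), (2, 22, 39, 34, 17), (2, 23, 30, 14, 26), (2, 23, 30, 22, 20), (2, 23, 30, 34, 17), (2, 29, 22, 14, 26), (2, 29, 22, 22, 20), (2, 29, 22, 34, 17)}
Selection F ≥ C: {(2, 15, 13, 14, 26), (2, 15, 13, 22, 20), (2, 15, 13, 34, 17), (2, 29, 22, 14, 26), (2, 29, 22, 22, 20), (2, 29, 22, 34, 17)}
Keep only column(s) B, A, E (3 duplicate(s) eliminated): {(14, 2, 26), (22, 2, 20), (34, 2, 17)}

{(14, 2, 26), (22, 2, 20), (34, 2, 17)}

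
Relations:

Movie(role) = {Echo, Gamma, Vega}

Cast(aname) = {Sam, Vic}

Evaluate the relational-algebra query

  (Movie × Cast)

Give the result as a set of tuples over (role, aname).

{(Echo, Sam), (Echo, Vic), (Gamma, Sam), (Gamma, Vic), (Vega, Sam), (Vega, Vic)}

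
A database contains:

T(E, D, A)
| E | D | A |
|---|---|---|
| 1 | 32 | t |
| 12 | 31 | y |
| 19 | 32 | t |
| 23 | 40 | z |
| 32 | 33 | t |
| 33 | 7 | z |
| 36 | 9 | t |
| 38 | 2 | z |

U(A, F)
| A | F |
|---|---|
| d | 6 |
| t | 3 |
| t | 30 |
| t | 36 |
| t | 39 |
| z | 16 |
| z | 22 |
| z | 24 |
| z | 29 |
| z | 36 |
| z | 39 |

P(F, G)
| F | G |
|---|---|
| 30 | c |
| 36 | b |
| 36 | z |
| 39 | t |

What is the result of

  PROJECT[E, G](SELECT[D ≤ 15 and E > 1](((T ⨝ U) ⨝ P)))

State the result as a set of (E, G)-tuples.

Joining T and U on A yields {(1, 32, t, 3), (1, 32, t, 30), (1, 32, t, 36), (1, 32, t, 39), (19, 32, t, 3), (19, 32, t, 30), (19, 32, t, 36), (19, 32, t, 39), (23, 40, z, 16), (23, 40, z, 22), (23, 40, z, 24), (23, 40, z, 29), (23, 40, z, 36), (23, 40, z, 39), (32, 33, t, 3), (32, 33, t, 30), (32, 33, t, 36), (32, 33, t, 39), (33, 7, z, 16), (33, 7, z, 22), (33, 7, z, 24), (33, 7, z, 29), (33, 7, z, 36), (33, 7, z, 39), (36, 9, t, 3), (36, 9, t, 30), (36, 9, t, 36), (36, 9, t, 39), (38, 2, z, 16), (38, 2, z, 22), (38, 2, z, 24), (38, 2, z, 29), (38, 2, z, 36), (38, 2, z, 39)}.
Joining (T ⨝ U) and P on F yields {(1, 32, t, 30, c), (1, 32, t, 36, b), (1, 32, t, 36, z), (1, 32, t, 39, t), (19, 32, t, 30, c), (19, 32, t, 36, b), (19, 32, t, 36, z), (19, 32, t, 39, t), (23, 40, z, 36, b), (23, 40, z, 36, z), (23, 40, z, 39, t), (32, 33, t, 30, c), (32, 33, t, 36, b), (32, 33, t, 36, z), (32, 33, t, 39, t), (33, 7, z, 36, b), (33, 7, z, 36, z), (33, 7, z, 39, t), (36, 9, t, 30, c), (36, 9, t, 36, b), (36, 9, t, 36, z), (36, 9, t, 39, t), (38, 2, z, 36, b), (38, 2, z, 36, z), (38, 2, z, 39, t)}.
σ[D ≤ 15 and E > 1]: keep tuples satisfying D ≤ 15 and E > 1 → {(33, 7, z, 36, b), (33, 7, z, 36, z), (33, 7, z, 39, t), (36, 9, t, 30, c), (36, 9, t, 36, b), (36, 9, t, 36, z), (36, 9, t, 39, t), (38, 2, z, 36, b), (38, 2, z, 36, z), (38, 2, z, 39, t)}
Projecting to E, G: {(33, b), (33, t), (33, z), (36, b), (36, c), (36, t), (36, z), (38, b), (38, t), (38, z)}

{(33, b), (33, t), (33, z), (36, b), (36, c), (36, t), (36, z), (38, b), (38, t), (38, z)}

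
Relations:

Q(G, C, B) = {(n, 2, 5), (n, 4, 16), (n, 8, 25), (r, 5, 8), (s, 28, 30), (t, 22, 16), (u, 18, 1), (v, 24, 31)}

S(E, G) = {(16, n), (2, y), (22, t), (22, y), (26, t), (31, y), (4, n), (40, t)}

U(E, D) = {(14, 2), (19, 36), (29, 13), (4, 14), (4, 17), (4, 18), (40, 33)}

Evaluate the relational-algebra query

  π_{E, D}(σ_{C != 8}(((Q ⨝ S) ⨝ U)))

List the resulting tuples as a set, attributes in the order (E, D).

Joining Q and S on G yields {(n, 2, 5, 16), (n, 2, 5, 4), (n, 4, 16, 16), (n, 4, 16, 4), (n, 8, 25, 16), (n, 8, 25, 4), (t, 22, 16, 22), (t, 22, 16, 26), (t, 22, 16, 40)}.
Joining (Q ⨝ S) and U on E yields {(n, 2, 5, 4, 14), (n, 2, 5, 4, 17), (n, 2, 5, 4, 18), (n, 4, 16, 4, 14), (n, 4, 16, 4, 17), (n, 4, 16, 4, 18), (n, 8, 25, 4, 14), (n, 8, 25, 4, 17), (n, 8, 25, 4, 18), (t, 22, 16, 40, 33)}.
σ[C != 8]: keep tuples satisfying C != 8 → {(n, 2, 5, 4, 14), (n, 2, 5, 4, 17), (n, 2, 5, 4, 18), (n, 4, 16, 4, 14), (n, 4, 16, 4, 17), (n, 4, 16, 4, 18), (t, 22, 16, 40, 33)}
Keep only column(s) E, D (3 duplicate(s) eliminated): {(4, 14), (4, 17), (4, 18), (40, 33)}

{(4, 14), (4, 17), (4, 18), (40, 33)}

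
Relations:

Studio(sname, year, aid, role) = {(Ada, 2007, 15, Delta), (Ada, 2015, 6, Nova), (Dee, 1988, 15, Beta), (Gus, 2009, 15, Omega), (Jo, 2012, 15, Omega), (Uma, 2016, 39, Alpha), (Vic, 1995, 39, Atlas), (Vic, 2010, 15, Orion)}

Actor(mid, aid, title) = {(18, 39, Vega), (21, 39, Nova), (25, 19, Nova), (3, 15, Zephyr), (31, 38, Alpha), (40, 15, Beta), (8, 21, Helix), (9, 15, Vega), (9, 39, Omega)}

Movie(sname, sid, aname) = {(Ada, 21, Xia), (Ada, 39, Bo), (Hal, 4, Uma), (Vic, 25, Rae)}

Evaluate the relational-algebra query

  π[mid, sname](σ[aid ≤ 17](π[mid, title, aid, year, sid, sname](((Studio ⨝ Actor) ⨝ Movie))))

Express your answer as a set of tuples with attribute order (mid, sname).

{(3, Ada), (3, Vic), (40, Ada), (40, Vic), (9, Ada), (9, Vic)}

Natural join on aid: {(Ada, 2007, 15, Delta, 3, Zephyr), (Ada, 2007, 15, Delta, 40, Beta), (Ada, 2007, 15, Delta, 9, Vega), (Dee, 1988, 15, Beta, 3, Zephyr), (Dee, 1988, 15, Beta, 40, Beta), (Dee, 1988, 15, Beta, 9, Vega), (Gus, 2009, 15, Omega, 3, Zephyr), (Gus, 2009, 15, Omega, 40, Beta), (Gus, 2009, 15, Omega, 9, Vega), (Jo, 2012, 15, Omega, 3, Zephyr), (Jo, 2012, 15, Omega, 40, Beta), (Jo, 2012, 15, Omega, 9, Vega), (Uma, 2016, 39, Alpha, 18, Vega), (Uma, 2016, 39, Alpha, 21, Nova), (Uma, 2016, 39, Alpha, 9, Omega), (Vic, 1995, 39, Atlas, 18, Vega), (Vic, 1995, 39, Atlas, 21, Nova), (Vic, 1995, 39, Atlas, 9, Omega), (Vic, 2010, 15, Orion, 3, Zephyr), (Vic, 2010, 15, Orion, 40, Beta), (Vic, 2010, 15, Orion, 9, Vega)}
Natural join on sname: {(Ada, 2007, 15, Delta, 3, Zephyr, 21, Xia), (Ada, 2007, 15, Delta, 3, Zephyr, 39, Bo), (Ada, 2007, 15, Delta, 40, Beta, 21, Xia), (Ada, 2007, 15, Delta, 40, Beta, 39, Bo), (Ada, 2007, 15, Delta, 9, Vega, 21, Xia), (Ada, 2007, 15, Delta, 9, Vega, 39, Bo), (Vic, 1995, 39, Atlas, 18, Vega, 25, Rae), (Vic, 1995, 39, Atlas, 21, Nova, 25, Rae), (Vic, 1995, 39, Atlas, 9, Omega, 25, Rae), (Vic, 2010, 15, Orion, 3, Zephyr, 25, Rae), (Vic, 2010, 15, Orion, 40, Beta, 25, Rae), (Vic, 2010, 15, Orion, 9, Vega, 25, Rae)}
Projecting to mid, title, aid, year, sid, sname: {(18, Vega, 39, 1995, 25, Vic), (21, Nova, 39, 1995, 25, Vic), (3, Zephyr, 15, 2007, 21, Ada), (3, Zephyr, 15, 2007, 39, Ada), (3, Zephyr, 15, 2010, 25, Vic), (40, Beta, 15, 2007, 21, Ada), (40, Beta, 15, 2007, 39, Ada), (40, Beta, 15, 2010, 25, Vic), (9, Omega, 39, 1995, 25, Vic), (9, Vega, 15, 2007, 21, Ada), (9, Vega, 15, 2007, 39, Ada), (9, Vega, 15, 2010, 25, Vic)}
Selection aid ≤ 17: {(3, Zephyr, 15, 2007, 21, Ada), (3, Zephyr, 15, 2007, 39, Ada), (3, Zephyr, 15, 2010, 25, Vic), (40, Beta, 15, 2007, 21, Ada), (40, Beta, 15, 2007, 39, Ada), (40, Beta, 15, 2010, 25, Vic), (9, Vega, 15, 2007, 21, Ada), (9, Vega, 15, 2007, 39, Ada), (9, Vega, 15, 2010, 25, Vic)}
Projecting to mid, sname (3 duplicate(s) eliminated): {(3, Ada), (3, Vic), (40, Ada), (40, Vic), (9, Ada), (9, Vic)}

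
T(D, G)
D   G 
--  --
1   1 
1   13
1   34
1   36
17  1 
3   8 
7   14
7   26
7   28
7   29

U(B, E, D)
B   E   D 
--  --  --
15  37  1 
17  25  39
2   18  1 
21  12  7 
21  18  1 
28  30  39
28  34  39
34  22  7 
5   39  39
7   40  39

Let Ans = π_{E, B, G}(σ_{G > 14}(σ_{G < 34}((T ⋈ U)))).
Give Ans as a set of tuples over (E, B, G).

{(12, 21, 26), (12, 21, 28), (12, 21, 29), (22, 34, 26), (22, 34, 28), (22, 34, 29)}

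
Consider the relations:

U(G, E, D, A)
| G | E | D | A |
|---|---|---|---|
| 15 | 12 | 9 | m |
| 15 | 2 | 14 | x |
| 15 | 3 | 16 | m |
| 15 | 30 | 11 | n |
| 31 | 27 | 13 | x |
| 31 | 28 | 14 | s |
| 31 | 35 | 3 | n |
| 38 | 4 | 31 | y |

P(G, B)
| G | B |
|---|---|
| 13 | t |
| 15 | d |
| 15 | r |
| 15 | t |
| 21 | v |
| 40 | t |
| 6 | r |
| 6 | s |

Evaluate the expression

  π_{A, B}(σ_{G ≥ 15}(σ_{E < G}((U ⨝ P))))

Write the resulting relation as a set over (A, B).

U ⋈ P (natural join on G): {(15, 12, 9, m, d), (15, 12, 9, m, r), (15, 12, 9, m, t), (15, 2, 14, x, d), (15, 2, 14, x, r), (15, 2, 14, x, t), (15, 3, 16, m, d), (15, 3, 16, m, r), (15, 3, 16, m, t), (15, 30, 11, n, d), (15, 30, 11, n, r), (15, 30, 11, n, t)}
Apply σ_{E < G}; surviving tuples: {(15, 12, 9, m, d), (15, 12, 9, m, r), (15, 12, 9, m, t), (15, 2, 14, x, d), (15, 2, 14, x, r), (15, 2, 14, x, t), (15, 3, 16, m, d), (15, 3, 16, m, r), (15, 3, 16, m, t)}
Apply σ_{G ≥ 15}; surviving tuples: {(15, 12, 9, m, d), (15, 12, 9, m, r), (15, 12, 9, m, t), (15, 2, 14, x, d), (15, 2, 14, x, r), (15, 2, 14, x, t), (15, 3, 16, m, d), (15, 3, 16, m, r), (15, 3, 16, m, t)}
Projecting to A, B (3 duplicate(s) eliminated): {(m, d), (m, r), (m, t), (x, d), (x, r), (x, t)}

{(m, d), (m, r), (m, t), (x, d), (x, r), (x, t)}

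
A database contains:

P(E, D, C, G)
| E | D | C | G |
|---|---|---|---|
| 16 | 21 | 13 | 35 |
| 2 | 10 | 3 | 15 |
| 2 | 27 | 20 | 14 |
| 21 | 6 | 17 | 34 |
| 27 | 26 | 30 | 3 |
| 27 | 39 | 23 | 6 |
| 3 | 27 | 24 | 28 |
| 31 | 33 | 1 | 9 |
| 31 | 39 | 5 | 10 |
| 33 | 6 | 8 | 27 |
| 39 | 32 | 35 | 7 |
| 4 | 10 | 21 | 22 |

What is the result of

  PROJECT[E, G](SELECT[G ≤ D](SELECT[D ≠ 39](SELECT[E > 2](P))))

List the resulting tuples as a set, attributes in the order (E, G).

Filtering on E > 2 leaves {(16, 21, 13, 35), (21, 6, 17, 34), (27, 26, 30, 3), (27, 39, 23, 6), (3, 27, 24, 28), (31, 33, 1, 9), (31, 39, 5, 10), (33, 6, 8, 27), (39, 32, 35, 7), (4, 10, 21, 22)}.
Filtering on D ≠ 39 leaves {(16, 21, 13, 35), (21, 6, 17, 34), (27, 26, 30, 3), (3, 27, 24, 28), (31, 33, 1, 9), (33, 6, 8, 27), (39, 32, 35, 7), (4, 10, 21, 22)}.
Filtering on G ≤ D leaves {(27, 26, 30, 3), (31, 33, 1, 9), (39, 32, 35, 7)}.
Projecting to E, G: {(27, 3), (31, 9), (39, 7)}

{(27, 3), (31, 9), (39, 7)}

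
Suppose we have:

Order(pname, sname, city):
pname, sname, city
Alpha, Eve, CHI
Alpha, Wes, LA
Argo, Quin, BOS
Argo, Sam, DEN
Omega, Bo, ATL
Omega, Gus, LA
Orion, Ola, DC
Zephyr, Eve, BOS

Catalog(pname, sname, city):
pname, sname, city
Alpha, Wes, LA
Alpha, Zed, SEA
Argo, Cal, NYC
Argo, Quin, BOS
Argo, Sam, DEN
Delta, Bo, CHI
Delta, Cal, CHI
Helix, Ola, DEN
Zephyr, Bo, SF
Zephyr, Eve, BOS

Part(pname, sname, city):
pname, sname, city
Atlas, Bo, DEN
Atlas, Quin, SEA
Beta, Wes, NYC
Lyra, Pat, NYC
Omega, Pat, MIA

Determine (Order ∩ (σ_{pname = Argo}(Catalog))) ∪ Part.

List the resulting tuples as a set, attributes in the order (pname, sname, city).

Apply σ_{pname = Argo}; surviving tuples: {(Argo, Cal, NYC), (Argo, Quin, BOS), (Argo, Sam, DEN)}
Set intersection of the two operands is {(Argo, Quin, BOS), (Argo, Sam, DEN)}.
Set union of the two operands is {(Argo, Quin, BOS), (Argo, Sam, DEN), (Atlas, Bo, DEN), (Atlas, Quin, SEA), (Beta, Wes, NYC), (Lyra, Pat, NYC), (Omega, Pat, MIA)}.

{(Argo, Quin, BOS), (Argo, Sam, DEN), (Atlas, Bo, DEN), (Atlas, Quin, SEA), (Beta, Wes, NYC), (Lyra, Pat, NYC), (Omega, Pat, MIA)}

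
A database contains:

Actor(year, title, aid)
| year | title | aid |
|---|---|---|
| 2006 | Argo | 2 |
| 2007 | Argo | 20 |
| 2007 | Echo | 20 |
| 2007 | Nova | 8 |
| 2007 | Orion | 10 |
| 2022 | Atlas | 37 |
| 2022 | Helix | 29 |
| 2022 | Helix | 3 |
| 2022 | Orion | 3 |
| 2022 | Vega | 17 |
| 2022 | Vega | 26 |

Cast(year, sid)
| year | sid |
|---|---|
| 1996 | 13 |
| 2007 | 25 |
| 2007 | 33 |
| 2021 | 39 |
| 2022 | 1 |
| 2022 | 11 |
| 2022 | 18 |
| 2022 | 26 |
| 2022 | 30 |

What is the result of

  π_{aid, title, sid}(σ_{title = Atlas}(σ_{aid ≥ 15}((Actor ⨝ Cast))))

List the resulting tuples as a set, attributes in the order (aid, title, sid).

{(37, Atlas, 1), (37, Atlas, 11), (37, Atlas, 18), (37, Atlas, 26), (37, Atlas, 30)}

Natural join on year: {(2007, Argo, 20, 25), (2007, Argo, 20, 33), (2007, Echo, 20, 25), (2007, Echo, 20, 33), (2007, Nova, 8, 25), (2007, Nova, 8, 33), (2007, Orion, 10, 25), (2007, Orion, 10, 33), (2022, Atlas, 37, 1), (2022, Atlas, 37, 11), (2022, Atlas, 37, 18), (2022, Atlas, 37, 26), (2022, Atlas, 37, 30), (2022, Helix, 29, 1), (2022, Helix, 29, 11), (2022, Helix, 29, 18), (2022, Helix, 29, 26), (2022, Helix, 29, 30), (2022, Helix, 3, 1), (2022, Helix, 3, 11), (2022, Helix, 3, 18), (2022, Helix, 3, 26), (2022, Helix, 3, 30), (2022, Orion, 3, 1), (2022, Orion, 3, 11), (2022, Orion, 3, 18), (2022, Orion, 3, 26), (2022, Orion, 3, 30), (2022, Vega, 17, 1), (2022, Vega, 17, 11), (2022, Vega, 17, 18), (2022, Vega, 17, 26), (2022, Vega, 17, 30), (2022, Vega, 26, 1), (2022, Vega, 26, 11), (2022, Vega, 26, 18), (2022, Vega, 26, 26), (2022, Vega, 26, 30)}
Filtering on aid ≥ 15 leaves {(2007, Argo, 20, 25), (2007, Argo, 20, 33), (2007, Echo, 20, 25), (2007, Echo, 20, 33), (2022, Atlas, 37, 1), (2022, Atlas, 37, 11), (2022, Atlas, 37, 18), (2022, Atlas, 37, 26), (2022, Atlas, 37, 30), (2022, Helix, 29, 1), (2022, Helix, 29, 11), (2022, Helix, 29, 18), (2022, Helix, 29, 26), (2022, Helix, 29, 30), (2022, Vega, 17, 1), (2022, Vega, 17, 11), (2022, Vega, 17, 18), (2022, Vega, 17, 26), (2022, Vega, 17, 30), (2022, Vega, 26, 1), (2022, Vega, 26, 11), (2022, Vega, 26, 18), (2022, Vega, 26, 26), (2022, Vega, 26, 30)}.
Filtering on title = Atlas leaves {(2022, Atlas, 37, 1), (2022, Atlas, 37, 11), (2022, Atlas, 37, 18), (2022, Atlas, 37, 26), (2022, Atlas, 37, 30)}.
Keep only column(s) aid, title, sid: {(37, Atlas, 1), (37, Atlas, 11), (37, Atlas, 18), (37, Atlas, 26), (37, Atlas, 30)}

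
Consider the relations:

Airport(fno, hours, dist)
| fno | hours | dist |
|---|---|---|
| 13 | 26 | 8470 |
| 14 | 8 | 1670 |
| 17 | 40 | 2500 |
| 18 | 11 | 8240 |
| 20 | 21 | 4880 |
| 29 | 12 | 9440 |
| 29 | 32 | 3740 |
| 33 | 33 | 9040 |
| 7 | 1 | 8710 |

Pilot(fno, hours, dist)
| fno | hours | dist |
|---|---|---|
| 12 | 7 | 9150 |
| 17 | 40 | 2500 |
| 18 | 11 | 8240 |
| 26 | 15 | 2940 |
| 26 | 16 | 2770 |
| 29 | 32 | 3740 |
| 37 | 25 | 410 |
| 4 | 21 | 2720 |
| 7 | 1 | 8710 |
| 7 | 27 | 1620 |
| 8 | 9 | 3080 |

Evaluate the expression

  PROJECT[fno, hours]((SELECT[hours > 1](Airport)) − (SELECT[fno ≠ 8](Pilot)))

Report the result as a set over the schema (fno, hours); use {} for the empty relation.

{(13, 26), (14, 8), (20, 21), (29, 12), (33, 33)}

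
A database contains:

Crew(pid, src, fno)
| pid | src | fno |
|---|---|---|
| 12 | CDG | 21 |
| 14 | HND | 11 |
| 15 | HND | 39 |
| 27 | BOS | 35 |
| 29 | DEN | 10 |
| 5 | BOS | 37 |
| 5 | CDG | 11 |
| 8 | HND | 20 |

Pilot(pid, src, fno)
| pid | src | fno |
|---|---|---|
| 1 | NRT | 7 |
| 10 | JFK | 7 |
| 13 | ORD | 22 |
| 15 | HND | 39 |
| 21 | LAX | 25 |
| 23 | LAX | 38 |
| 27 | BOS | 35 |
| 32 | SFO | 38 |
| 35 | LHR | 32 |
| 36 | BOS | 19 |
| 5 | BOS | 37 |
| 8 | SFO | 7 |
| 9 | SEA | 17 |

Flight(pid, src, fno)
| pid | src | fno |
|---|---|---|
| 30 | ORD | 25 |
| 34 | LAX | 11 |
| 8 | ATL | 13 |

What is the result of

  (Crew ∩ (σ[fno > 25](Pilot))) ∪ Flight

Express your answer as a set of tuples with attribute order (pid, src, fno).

{(15, HND, 39), (27, BOS, 35), (30, ORD, 25), (34, LAX, 11), (5, BOS, 37), (8, ATL, 13)}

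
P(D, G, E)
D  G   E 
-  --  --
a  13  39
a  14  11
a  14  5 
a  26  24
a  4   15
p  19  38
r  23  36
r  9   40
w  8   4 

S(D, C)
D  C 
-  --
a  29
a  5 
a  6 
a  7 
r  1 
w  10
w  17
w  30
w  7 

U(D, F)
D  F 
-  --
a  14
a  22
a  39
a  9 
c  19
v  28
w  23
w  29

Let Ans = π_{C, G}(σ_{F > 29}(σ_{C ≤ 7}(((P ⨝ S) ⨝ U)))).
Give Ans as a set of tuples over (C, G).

{(5, 13), (5, 14), (5, 26), (5, 4), (6, 13), (6, 14), (6, 26), (6, 4), (7, 13), (7, 14), (7, 26), (7, 4)}

Natural join on D: {(a, 13, 39, 29), (a, 13, 39, 5), (a, 13, 39, 6), (a, 13, 39, 7), (a, 14, 11, 29), (a, 14, 11, 5), (a, 14, 11, 6), (a, 14, 11, 7), (a, 14, 5, 29), (a, 14, 5, 5), (a, 14, 5, 6), (a, 14, 5, 7), (a, 26, 24, 29), (a, 26, 24, 5), (a, 26, 24, 6), (a, 26, 24, 7), (a, 4, 15, 29), (a, 4, 15, 5), (a, 4, 15, 6), (a, 4, 15, 7), (r, 23, 36, 1), (r, 9, 40, 1), (w, 8, 4, 10), (w, 8, 4, 17), (w, 8, 4, 30), (w, 8, 4, 7)}
Natural join on D: {(a, 13, 39, 29, 14), (a, 13, 39, 29, 22), (a, 13, 39, 29, 39), (a, 13, 39, 29, 9), (a, 13, 39, 5, 14), (a, 13, 39, 5, 22), (a, 13, 39, 5, 39), (a, 13, 39, 5, 9), (a, 13, 39, 6, 14), (a, 13, 39, 6, 22), (a, 13, 39, 6, 39), (a, 13, 39, 6, 9), (a, 13, 39, 7, 14), (a, 13, 39, 7, 22), (a, 13, 39, 7, 39), (a, 13, 39, 7, 9), (a, 14, 11, 29, 14), (a, 14, 11, 29, 22), (a, 14, 11, 29, 39), (a, 14, 11, 29, 9), (a, 14, 11, 5, 14), (a, 14, 11, 5, 22), (a, 14, 11, 5, 39), (a, 14, 11, 5, 9), (a, 14, 11, 6, 14), (a, 14, 11, 6, 22), (a, 14, 11, 6, 39), (a, 14, 11, 6, 9), (a, 14, 11, 7, 14), (a, 14, 11, 7, 22), (a, 14, 11, 7, 39), (a, 14, 11, 7, 9), (a, 14, 5, 29, 14), (a, 14, 5, 29, 22), (a, 14, 5, 29, 39), (a, 14, 5, 29, 9), (a, 14, 5, 5, 14), (a, 14, 5, 5, 22), (a, 14, 5, 5, 39), (a, 14, 5, 5, 9), (a, 14, 5, 6, 14), (a, 14, 5, 6, 22), (a, 14, 5, 6, 39), (a, 14, 5, 6, 9), (a, 14, 5, 7, 14), (a, 14, 5, 7, 22), (a, 14, 5, 7, 39), (a, 14, 5, 7, 9), (a, 26, 24, 29, 14), (a, 26, 24, 29, 22), (a, 26, 24, 29, 39), (a, 26, 24, 29, 9), (a, 26, 24, 5, 14), (a, 26, 24, 5, 22), (a, 26, 24, 5, 39), (a, 26, 24, 5, 9), (a, 26, 24, 6, 14), (a, 26, 24, 6, 22), (a, 26, 24, 6, 39), (a, 26, 24, 6, 9), (a, 26, 24, 7, 14), (a, 26, 24, 7, 22), (a, 26, 24, 7, 39), (a, 26, 24, 7, 9), (a, 4, 15, 29, 14), (a, 4, 15, 29, 22), (a, 4, 15, 29, 39), (a, 4, 15, 29, 9), (a, 4, 15, 5, 14), (a, 4, 15, 5, 22), (a, 4, 15, 5, 39), (a, 4, 15, 5, 9), (a, 4, 15, 6, 14), (a, 4, 15, 6, 22), (a, 4, 15, 6, 39), (a, 4, 15, 6, 9), (a, 4, 15, 7, 14), (a, 4, 15, 7, 22), (a, 4, 15, 7, 39), (a, 4, 15, 7, 9), (w, 8, 4, 10, 23), (w, 8, 4, 10, 29), (w, 8, 4, 17, 23), (w, 8, 4, 17, 29), (w, 8, 4, 30, 23), (w, 8, 4, 30, 29), (w, 8, 4, 7, 23), (w, 8, 4, 7, 29)}
σ[C ≤ 7]: keep tuples satisfying C ≤ 7 → {(a, 13, 39, 5, 14), (a, 13, 39, 5, 22), (a, 13, 39, 5, 39), (a, 13, 39, 5, 9), (a, 13, 39, 6, 14), (a, 13, 39, 6, 22), (a, 13, 39, 6, 39), (a, 13, 39, 6, 9), (a, 13, 39, 7, 14), (a, 13, 39, 7, 22), (a, 13, 39, 7, 39), (a, 13, 39, 7, 9), (a, 14, 11, 5, 14), (a, 14, 11, 5, 22), (a, 14, 11, 5, 39), (a, 14, 11, 5, 9), (a, 14, 11, 6, 14), (a, 14, 11, 6, 22), (a, 14, 11, 6, 39), (a, 14, 11, 6, 9), (a, 14, 11, 7, 14), (a, 14, 11, 7, 22), (a, 14, 11, 7, 39), (a, 14, 11, 7, 9), (a, 14, 5, 5, 14), (a, 14, 5, 5, 22), (a, 14, 5, 5, 39), (a, 14, 5, 5, 9), (a, 14, 5, 6, 14), (a, 14, 5, 6, 22), (a, 14, 5, 6, 39), (a, 14, 5, 6, 9), (a, 14, 5, 7, 14), (a, 14, 5, 7, 22), (a, 14, 5, 7, 39), (a, 14, 5, 7, 9), (a, 26, 24, 5, 14), (a, 26, 24, 5, 22), (a, 26, 24, 5, 39), (a, 26, 24, 5, 9), (a, 26, 24, 6, 14), (a, 26, 24, 6, 22), (a, 26, 24, 6, 39), (a, 26, 24, 6, 9), (a, 26, 24, 7, 14), (a, 26, 24, 7, 22), (a, 26, 24, 7, 39), (a, 26, 24, 7, 9), (a, 4, 15, 5, 14), (a, 4, 15, 5, 22), (a, 4, 15, 5, 39), (a, 4, 15, 5, 9), (a, 4, 15, 6, 14), (a, 4, 15, 6, 22), (a, 4, 15, 6, 39), (a, 4, 15, 6, 9), (a, 4, 15, 7, 14), (a, 4, 15, 7, 22), (a, 4, 15, 7, 39), (a, 4, 15, 7, 9), (w, 8, 4, 7, 23), (w, 8, 4, 7, 29)}
σ[F > 29]: keep tuples satisfying F > 29 → {(a, 13, 39, 5, 39), (a, 13, 39, 6, 39), (a, 13, 39, 7, 39), (a, 14, 11, 5, 39), (a, 14, 11, 6, 39), (a, 14, 11, 7, 39), (a, 14, 5, 5, 39), (a, 14, 5, 6, 39), (a, 14, 5, 7, 39), (a, 26, 24, 5, 39), (a, 26, 24, 6, 39), (a, 26, 24, 7, 39), (a, 4, 15, 5, 39), (a, 4, 15, 6, 39), (a, 4, 15, 7, 39)}
π_{C, G} gives {(5, 13), (5, 14), (5, 26), (5, 4), (6, 13), (6, 14), (6, 26), (6, 4), (7, 13), (7, 14), (7, 26), (7, 4)} (3 duplicate(s) eliminated).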